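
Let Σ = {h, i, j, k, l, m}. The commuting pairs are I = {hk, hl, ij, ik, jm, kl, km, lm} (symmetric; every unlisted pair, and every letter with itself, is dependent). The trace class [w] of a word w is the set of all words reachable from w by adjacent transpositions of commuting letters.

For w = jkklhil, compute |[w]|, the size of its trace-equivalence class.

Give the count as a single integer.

30

0(j) covers ∅
1(k) covers 0:j
2(k) covers 1:k
3(l) covers 0:j
4(h) covers 0:j
5(i) covers 3:l, 4:h
6(l) covers 5:i
floor of heap: 0:j
completions by unplaced set U, small U first (add the entries for U minus each lowest piece of U):
  |U|=1: {2}:1  {6}:1
  |U|=2: {1,2}:1  {2,6}:2  {5,6}:1
  |U|=3: {1,2,6}:3  {2,5,6}:3  {3,5,6}:1  {4,5,6}:1
  |U|=4: {1,2,5,6}:6  {2,3,5,6}:4  {2,4,5,6}:4  {3,4,5,6}:2
  |U|=5: {1,2,3,5,6}:10  {1,2,4,5,6}:10  {2,3,4,5,6}:10
  start at 0(j): 30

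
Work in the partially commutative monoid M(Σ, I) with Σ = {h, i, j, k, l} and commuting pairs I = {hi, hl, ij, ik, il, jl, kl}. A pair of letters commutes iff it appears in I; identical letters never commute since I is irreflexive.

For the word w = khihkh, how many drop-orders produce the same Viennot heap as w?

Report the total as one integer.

6

piece 0:k — minimal
piece 1:h rests on {0:k}
piece 2:i — minimal
piece 3:h rests on {1:h}
piece 4:k rests on {3:h}
piece 5:h rests on {4:k}
minimal pieces: {0:k, 2:i}
ways to finish when only these pieces remain (= sum over removing one remaining piece with nothing left below it):
  1 left: {2}→1  {5}→1
  2 left: {2,5}→2  {4,5}→1
  3 left: {2,4,5}→3  {3,4,5}→1
  4 left: {1,3,4,5}→1  {2,3,4,5}→4
  placing 0:k first → 5 extensions
  placing 2:i first → 1 extensions
total linear extensions = 6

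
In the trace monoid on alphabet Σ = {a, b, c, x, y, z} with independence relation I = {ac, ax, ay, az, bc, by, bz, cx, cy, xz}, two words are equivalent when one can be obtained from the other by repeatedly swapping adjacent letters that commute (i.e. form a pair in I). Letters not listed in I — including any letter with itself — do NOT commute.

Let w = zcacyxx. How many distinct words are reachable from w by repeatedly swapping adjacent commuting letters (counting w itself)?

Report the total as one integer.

70

0(z) covers ∅
1(c) covers 0:z
2(a) covers ∅
3(c) covers 1:c
4(y) covers 0:z
5(x) covers 4:y
6(x) covers 5:x
floor of heap: 0:z, 2:a
completions by unplaced set U, small U first (add the entries for U minus each lowest piece of U):
  |U|=1: {2}:1  {3}:1  {6}:1
  |U|=2: {1,3}:1  {2,3}:2  {2,6}:2  {3,6}:2  {5,6}:1
  |U|=3: {1,2,3}:3  {1,3,6}:3  {2,3,6}:6  {2,5,6}:3  {3,5,6}:3  {4,5,6}:1
  |U|=4: {1,2,3,6}:12  {1,3,5,6}:6  {2,3,5,6}:12  {2,4,5,6}:4  {3,4,5,6}:4
  |U|=5: {1,2,3,5,6}:30  {1,3,4,5,6}:10  {2,3,4,5,6}:20
  start at 0(z): 60
  start at 2(a): 10
sum over floor = 70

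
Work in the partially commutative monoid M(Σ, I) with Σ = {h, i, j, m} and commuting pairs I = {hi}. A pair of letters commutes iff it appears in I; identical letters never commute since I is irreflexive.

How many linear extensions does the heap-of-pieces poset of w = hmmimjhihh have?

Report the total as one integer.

4

drop 0:h onto floor
drop 1:m onto {0:h}
drop 2:m onto {1:m}
drop 3:i onto {2:m}
drop 4:m onto {3:i}
drop 5:j onto {4:m}
drop 6:h onto {5:j}
drop 7:i onto {5:j}
drop 8:h onto {6:h}
drop 9:h onto {8:h}
ground layer = {0:h}
drop-orders for the pieces not yet dropped (sum over which currently-grounded one goes next):
  1 to go: {7} 1  {9} 1
  2 to go: {7,9} 2  {8,9} 1
  3 to go: {6,8,9} 1  {7,8,9} 3
  4 to go: {6,7,8,9} 4
  5 to go: {5,6,7,8,9} 4
  6 to go: {4,5,6,7,8,9} 4
  7 to go: {3,4,5,6,7,8,9} 4
  8 to go: {2,3,4,5,6,7,8,9} 4
  if 0:h drops first: 4 orders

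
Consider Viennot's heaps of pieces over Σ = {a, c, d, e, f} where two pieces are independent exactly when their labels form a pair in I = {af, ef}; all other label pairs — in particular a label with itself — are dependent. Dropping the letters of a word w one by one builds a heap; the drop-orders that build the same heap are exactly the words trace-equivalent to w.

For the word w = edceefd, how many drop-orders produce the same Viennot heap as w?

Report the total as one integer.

#0=e has no predecessor
#1=d depends on [0:e]
#2=c depends on [1:d]
#3=e depends on [2:c]
#4=e depends on [3:e]
#5=f depends on [2:c]
#6=d depends on [4:e, 5:f]
sources: [0:e]
N(rest) = Σ N(rest − s) over sources s of rest; N(one piece) = 1:
  size 1 → [6]=1
  size 2 → [4,6]=1  [5,6]=1
  size 3 → [3,4,6]=1  [4,5,6]=2
  size 4 → [3,4,5,6]=3
  size 5 → [2,3,4,5,6]=3
  first=0(e) contributes 3

3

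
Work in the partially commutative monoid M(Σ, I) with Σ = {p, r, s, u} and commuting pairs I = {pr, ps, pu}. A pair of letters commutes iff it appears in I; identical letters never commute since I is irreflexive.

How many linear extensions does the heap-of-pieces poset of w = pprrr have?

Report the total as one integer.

10

#0=p has no predecessor
#1=p depends on [0:p]
#2=r has no predecessor
#3=r depends on [2:r]
#4=r depends on [3:r]
sources: [0:p, 2:r]
N(rest) = Σ N(rest − s) over sources s of rest; N(one piece) = 1:
  size 1 → [1]=1  [4]=1
  size 2 → [0,1]=1  [1,4]=2  [3,4]=1
  size 3 → [0,1,4]=3  [1,3,4]=3  [2,3,4]=1
  first=0(p) contributes 4
  first=2(r) contributes 6
|[w]| = 10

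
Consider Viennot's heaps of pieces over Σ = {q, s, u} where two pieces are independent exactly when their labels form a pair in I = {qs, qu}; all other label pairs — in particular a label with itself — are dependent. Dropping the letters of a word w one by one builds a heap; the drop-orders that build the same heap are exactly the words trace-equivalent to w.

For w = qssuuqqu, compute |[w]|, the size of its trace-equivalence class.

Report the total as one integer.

0(q) covers ∅
1(s) covers ∅
2(s) covers 1:s
3(u) covers 2:s
4(u) covers 3:u
5(q) covers 0:q
6(q) covers 5:q
7(u) covers 4:u
floor of heap: 0:q, 1:s
completions by unplaced set U, small U first (add the entries for U minus each lowest piece of U):
  |U|=1: {6}:1  {7}:1
  |U|=2: {4,7}:1  {5,6}:1  {6,7}:2
  |U|=3: {0,5,6}:1  {3,4,7}:1  {4,6,7}:3  {5,6,7}:3
  |U|=4: {0,5,6,7}:4  {2,3,4,7}:1  {3,4,6,7}:4  {4,5,6,7}:6
  |U|=5: {0,4,5,6,7}:10  {1,2,3,4,7}:1  {2,3,4,6,7}:5  {3,4,5,6,7}:10
  |U|=6: {0,3,4,5,6,7}:20  {1,2,3,4,6,7}:6  {2,3,4,5,6,7}:15
  start at 0(q): 21
  start at 1(s): 35
sum over floor = 56

56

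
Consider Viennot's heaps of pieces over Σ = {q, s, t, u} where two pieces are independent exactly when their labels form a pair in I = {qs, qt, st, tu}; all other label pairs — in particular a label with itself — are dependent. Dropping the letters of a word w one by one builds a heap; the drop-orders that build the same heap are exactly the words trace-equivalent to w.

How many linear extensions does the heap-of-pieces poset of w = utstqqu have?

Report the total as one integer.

63

0(u) covers ∅
1(t) covers ∅
2(s) covers 0:u
3(t) covers 1:t
4(q) covers 0:u
5(q) covers 4:q
6(u) covers 2:s, 5:q
floor of heap: 0:u, 1:t
completions by unplaced set U, small U first (add the entries for U minus each lowest piece of U):
  |U|=1: {3}:1  {6}:1
  |U|=2: {1,3}:1  {2,6}:1  {3,6}:2  {5,6}:1
  |U|=3: {1,3,6}:3  {2,3,6}:3  {2,5,6}:2  {3,5,6}:3  {4,5,6}:1
  |U|=4: {1,2,3,6}:6  {1,3,5,6}:6  {2,3,5,6}:8  {2,4,5,6}:3  {3,4,5,6}:4
  |U|=5: {0,2,4,5,6}:3  {1,2,3,5,6}:20  {1,3,4,5,6}:10  {2,3,4,5,6}:15
  start at 0(u): 45
  start at 1(t): 18
sum over floor = 63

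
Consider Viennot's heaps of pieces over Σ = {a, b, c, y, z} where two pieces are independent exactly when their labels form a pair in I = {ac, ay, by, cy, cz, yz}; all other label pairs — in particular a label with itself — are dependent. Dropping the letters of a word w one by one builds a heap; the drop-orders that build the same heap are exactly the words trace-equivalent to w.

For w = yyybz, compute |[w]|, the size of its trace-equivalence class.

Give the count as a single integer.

10

piece 0:y — minimal
piece 1:y rests on {0:y}
piece 2:y rests on {1:y}
piece 3:b — minimal
piece 4:z rests on {3:b}
minimal pieces: {0:y, 3:b}
ways to finish when only these pieces remain (= sum over removing one remaining piece with nothing left below it):
  1 left: {2}→1  {4}→1
  2 left: {1,2}→1  {2,4}→2  {3,4}→1
  3 left: {0,1,2}→1  {1,2,4}→3  {2,3,4}→3
  placing 0:y first → 6 extensions
  placing 3:b first → 4 extensions
total linear extensions = 10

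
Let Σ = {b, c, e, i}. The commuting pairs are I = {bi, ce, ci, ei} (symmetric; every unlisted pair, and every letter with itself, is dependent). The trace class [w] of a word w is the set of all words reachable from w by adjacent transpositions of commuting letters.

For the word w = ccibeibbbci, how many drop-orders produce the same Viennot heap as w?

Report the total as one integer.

165

0(c) covers ∅
1(c) covers 0:c
2(i) covers ∅
3(b) covers 1:c
4(e) covers 3:b
5(i) covers 2:i
6(b) covers 4:e
7(b) covers 6:b
8(b) covers 7:b
9(c) covers 8:b
10(i) covers 5:i
floor of heap: 0:c, 2:i
completions by unplaced set U, small U first (add the entries for U minus each lowest piece of U):
  |U|=1: {9}:1  {10}:1
  |U|=2: {5,10}:1  {8,9}:1  {9,10}:2
  |U|=3: {2,5,10}:1  {5,9,10}:3  {7,8,9}:1  {8,9,10}:3
  |U|=4: {2,5,9,10}:4  {5,8,9,10}:6  {6,7,8,9}:1  {7,8,9,10}:4
  |U|=5: {2,5,8,9,10}:10  {4,6,7,8,9}:1  {5,7,8,9,10}:10  {6,7,8,9,10}:5
  |U|=6: {2,5,7,8,9,10}:20  {3,4,6,7,8,9}:1  {4,6,7,8,9,10}:6  {5,6,7,8,9,10}:15
  |U|=7: {1,3,4,6,7,8,9}:1  {2,5,6,7,8,9,10}:35  {3,4,6,7,8,9,10}:7  {4,5,6,7,8,9,10}:21
  |U|=8: {0,1,3,4,6,7,8,9}:1  {1,3,4,6,7,8,9,10}:8  {2,4,5,6,7,8,9,10}:56  {3,4,5,6,7,8,9,10}:28
  |U|=9: {0,1,3,4,6,7,8,9,10}:9  {1,3,4,5,6,7,8,9,10}:36  {2,3,4,5,6,7,8,9,10}:84
  start at 0(c): 120
  start at 2(i): 45
sum over floor = 165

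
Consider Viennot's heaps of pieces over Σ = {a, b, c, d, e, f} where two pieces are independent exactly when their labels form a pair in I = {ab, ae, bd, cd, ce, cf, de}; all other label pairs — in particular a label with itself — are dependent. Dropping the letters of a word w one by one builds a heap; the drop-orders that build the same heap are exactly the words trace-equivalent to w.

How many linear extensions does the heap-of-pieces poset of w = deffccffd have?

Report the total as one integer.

72

0(d) covers ∅
1(e) covers ∅
2(f) covers 0:d, 1:e
3(f) covers 2:f
4(c) covers ∅
5(c) covers 4:c
6(f) covers 3:f
7(f) covers 6:f
8(d) covers 7:f
floor of heap: 0:d, 1:e, 4:c
completions by unplaced set U, small U first (add the entries for U minus each lowest piece of U):
  |U|=1: {5}:1  {8}:1
  |U|=2: {4,5}:1  {5,8}:2  {7,8}:1
  |U|=3: {4,5,8}:3  {5,7,8}:3  {6,7,8}:1
  |U|=4: {3,6,7,8}:1  {4,5,7,8}:6  {5,6,7,8}:4
  |U|=5: {2,3,6,7,8}:1  {3,5,6,7,8}:5  {4,5,6,7,8}:10
  |U|=6: {0,2,3,6,7,8}:1  {1,2,3,6,7,8}:1  {2,3,5,6,7,8}:6  {3,4,5,6,7,8}:15
  |U|=7: {0,1,2,3,6,7,8}:2  {0,2,3,5,6,7,8}:7  {1,2,3,5,6,7,8}:7  {2,3,4,5,6,7,8}:21
  start at 0(d): 28
  start at 1(e): 28
  start at 4(c): 16
sum over floor = 72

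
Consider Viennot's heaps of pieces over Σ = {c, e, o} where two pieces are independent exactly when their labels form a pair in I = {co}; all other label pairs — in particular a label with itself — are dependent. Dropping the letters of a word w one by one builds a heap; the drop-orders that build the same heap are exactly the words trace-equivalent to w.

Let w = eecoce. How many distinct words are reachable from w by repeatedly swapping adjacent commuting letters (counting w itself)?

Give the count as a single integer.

3

0(e) covers ∅
1(e) covers 0:e
2(c) covers 1:e
3(o) covers 1:e
4(c) covers 2:c
5(e) covers 3:o, 4:c
floor of heap: 0:e
completions by unplaced set U, small U first (add the entries for U minus each lowest piece of U):
  |U|=1: {5}:1
  |U|=2: {3,5}:1  {4,5}:1
  |U|=3: {2,4,5}:1  {3,4,5}:2
  |U|=4: {2,3,4,5}:3
  start at 0(e): 3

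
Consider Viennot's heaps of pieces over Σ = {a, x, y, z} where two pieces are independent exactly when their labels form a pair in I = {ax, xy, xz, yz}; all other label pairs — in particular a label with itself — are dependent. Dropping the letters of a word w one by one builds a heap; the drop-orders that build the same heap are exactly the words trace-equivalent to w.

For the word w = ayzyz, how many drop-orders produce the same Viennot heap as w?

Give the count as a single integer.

drop 0:a onto floor
drop 1:y onto {0:a}
drop 2:z onto {0:a}
drop 3:y onto {1:y}
drop 4:z onto {2:z}
ground layer = {0:a}
drop-orders for the pieces not yet dropped (sum over which currently-grounded one goes next):
  1 to go: {3} 1  {4} 1
  2 to go: {1,3} 1  {2,4} 1  {3,4} 2
  3 to go: {1,3,4} 3  {2,3,4} 3
  if 0:a drops first: 6 orders

6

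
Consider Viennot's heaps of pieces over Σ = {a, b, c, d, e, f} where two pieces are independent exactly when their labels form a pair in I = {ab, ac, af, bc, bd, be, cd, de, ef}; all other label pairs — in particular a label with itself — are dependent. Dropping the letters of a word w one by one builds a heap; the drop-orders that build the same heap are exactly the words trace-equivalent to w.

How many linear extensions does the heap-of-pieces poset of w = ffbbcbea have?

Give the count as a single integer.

piece 0:f — minimal
piece 1:f rests on {0:f}
piece 2:b rests on {1:f}
piece 3:b rests on {2:b}
piece 4:c rests on {1:f}
piece 5:b rests on {3:b}
piece 6:e rests on {4:c}
piece 7:a rests on {6:e}
minimal pieces: {0:f}
ways to finish when only these pieces remain (= sum over removing one remaining piece with nothing left below it):
  1 left: {5}→1  {7}→1
  2 left: {3,5}→1  {5,7}→2  {6,7}→1
  3 left: {2,3,5}→1  {3,5,7}→3  {4,6,7}→1  {5,6,7}→3
  4 left: {2,3,5,7}→4  {3,5,6,7}→6  {4,5,6,7}→4
  5 left: {2,3,5,6,7}→10  {3,4,5,6,7}→10
  6 left: {2,3,4,5,6,7}→20
  placing 0:f first → 20 extensions

20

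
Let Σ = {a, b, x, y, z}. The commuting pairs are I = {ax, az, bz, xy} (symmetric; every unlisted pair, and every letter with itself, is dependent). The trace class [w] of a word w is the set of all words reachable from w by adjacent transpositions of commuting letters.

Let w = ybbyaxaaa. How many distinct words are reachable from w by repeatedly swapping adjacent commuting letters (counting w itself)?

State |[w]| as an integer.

6

#0=y has no predecessor
#1=b depends on [0:y]
#2=b depends on [1:b]
#3=y depends on [2:b]
#4=a depends on [3:y]
#5=x depends on [2:b]
#6=a depends on [4:a]
#7=a depends on [6:a]
#8=a depends on [7:a]
sources: [0:y]
N(rest) = Σ N(rest − s) over sources s of rest; N(one piece) = 1:
  size 1 → [5]=1  [8]=1
  size 2 → [5,8]=2  [7,8]=1
  size 3 → [5,7,8]=3  [6,7,8]=1
  size 4 → [4,6,7,8]=1  [5,6,7,8]=4
  size 5 → [3,4,6,7,8]=1  [4,5,6,7,8]=5
  size 6 → [3,4,5,6,7,8]=6
  size 7 → [2,3,4,5,6,7,8]=6
  first=0(y) contributes 6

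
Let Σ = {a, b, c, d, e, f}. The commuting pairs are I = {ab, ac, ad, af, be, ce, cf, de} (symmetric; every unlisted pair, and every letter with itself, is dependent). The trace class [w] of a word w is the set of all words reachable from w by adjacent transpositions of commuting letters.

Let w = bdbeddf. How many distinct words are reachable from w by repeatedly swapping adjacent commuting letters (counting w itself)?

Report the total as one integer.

drop 0:b onto floor
drop 1:d onto {0:b}
drop 2:b onto {1:d}
drop 3:e onto floor
drop 4:d onto {2:b}
drop 5:d onto {4:d}
drop 6:f onto {3:e, 5:d}
ground layer = {0:b, 3:e}
drop-orders for the pieces not yet dropped (sum over which currently-grounded one goes next):
  1 to go: {6} 1
  2 to go: {3,6} 1  {5,6} 1
  3 to go: {3,5,6} 2  {4,5,6} 1
  4 to go: {2,4,5,6} 1  {3,4,5,6} 3
  5 to go: {1,2,4,5,6} 1  {2,3,4,5,6} 4
  if 0:b drops first: 5 orders
  if 3:e drops first: 1 orders
heap linearizations: 6

6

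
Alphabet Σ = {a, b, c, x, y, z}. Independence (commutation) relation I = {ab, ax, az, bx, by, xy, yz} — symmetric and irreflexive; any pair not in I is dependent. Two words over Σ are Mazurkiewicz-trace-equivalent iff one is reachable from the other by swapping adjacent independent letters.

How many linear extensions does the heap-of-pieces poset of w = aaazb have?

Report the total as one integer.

piece 0:a — minimal
piece 1:a rests on {0:a}
piece 2:a rests on {1:a}
piece 3:z — minimal
piece 4:b rests on {3:z}
minimal pieces: {0:a, 3:z}
ways to finish when only these pieces remain (= sum over removing one remaining piece with nothing left below it):
  1 left: {2}→1  {4}→1
  2 left: {1,2}→1  {2,4}→2  {3,4}→1
  3 left: {0,1,2}→1  {1,2,4}→3  {2,3,4}→3
  placing 0:a first → 6 extensions
  placing 3:z first → 4 extensions
total linear extensions = 10

10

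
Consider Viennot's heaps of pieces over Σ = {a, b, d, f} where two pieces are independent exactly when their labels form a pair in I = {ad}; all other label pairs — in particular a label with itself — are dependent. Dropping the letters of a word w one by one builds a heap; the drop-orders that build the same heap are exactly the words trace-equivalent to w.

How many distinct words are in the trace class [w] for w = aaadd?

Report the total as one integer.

10

#0=a has no predecessor
#1=a depends on [0:a]
#2=a depends on [1:a]
#3=d has no predecessor
#4=d depends on [3:d]
sources: [0:a, 3:d]
N(rest) = Σ N(rest − s) over sources s of rest; N(one piece) = 1:
  size 1 → [2]=1  [4]=1
  size 2 → [1,2]=1  [2,4]=2  [3,4]=1
  size 3 → [0,1,2]=1  [1,2,4]=3  [2,3,4]=3
  first=0(a) contributes 6
  first=3(d) contributes 4
|[w]| = 10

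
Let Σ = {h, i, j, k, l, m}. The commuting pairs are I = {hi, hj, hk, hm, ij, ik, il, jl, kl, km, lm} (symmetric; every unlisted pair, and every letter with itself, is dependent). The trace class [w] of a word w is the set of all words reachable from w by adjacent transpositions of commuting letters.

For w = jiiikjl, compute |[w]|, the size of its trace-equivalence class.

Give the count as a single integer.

140

piece 0:j — minimal
piece 1:i — minimal
piece 2:i rests on {1:i}
piece 3:i rests on {2:i}
piece 4:k rests on {0:j}
piece 5:j rests on {4:k}
piece 6:l — minimal
minimal pieces: {0:j, 1:i, 6:l}
ways to finish when only these pieces remain (= sum over removing one remaining piece with nothing left below it):
  1 left: {3}→1  {5}→1  {6}→1
  2 left: {2,3}→1  {3,5}→2  {3,6}→2  {4,5}→1  {5,6}→2
  3 left: {0,4,5}→1  {1,2,3}→1  {2,3,5}→3  {2,3,6}→3  {3,4,5}→3  {3,5,6}→6  {4,5,6}→3
  4 left: {0,3,4,5}→4  {0,4,5,6}→4  {1,2,3,5}→4  {1,2,3,6}→4  {2,3,4,5}→6  {2,3,5,6}→12  {3,4,5,6}→12
  5 left: {0,2,3,4,5}→10  {0,3,4,5,6}→20  {1,2,3,4,5}→10  {1,2,3,5,6}→20  {2,3,4,5,6}→30
  placing 0:j first → 60 extensions
  placing 1:i first → 60 extensions
  placing 6:l first → 20 extensions
total linear extensions = 140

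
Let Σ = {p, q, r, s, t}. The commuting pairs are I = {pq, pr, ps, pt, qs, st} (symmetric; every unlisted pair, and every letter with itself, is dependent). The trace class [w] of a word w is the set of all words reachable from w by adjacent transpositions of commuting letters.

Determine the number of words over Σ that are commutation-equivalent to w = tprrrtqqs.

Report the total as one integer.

drop 0:t onto floor
drop 1:p onto floor
drop 2:r onto {0:t}
drop 3:r onto {2:r}
drop 4:r onto {3:r}
drop 5:t onto {4:r}
drop 6:q onto {5:t}
drop 7:q onto {6:q}
drop 8:s onto {4:r}
ground layer = {0:t, 1:p}
drop-orders for the pieces not yet dropped (sum over which currently-grounded one goes next):
  1 to go: {1} 1  {7} 1  {8} 1
  2 to go: {1,7} 2  {1,8} 2  {6,7} 1  {7,8} 2
  3 to go: {1,6,7} 3  {1,7,8} 6  {5,6,7} 1  {6,7,8} 3
  4 to go: {1,5,6,7} 4  {1,6,7,8} 12  {5,6,7,8} 4
  5 to go: {1,5,6,7,8} 20  {4,5,6,7,8} 4
  6 to go: {1,4,5,6,7,8} 24  {3,4,5,6,7,8} 4
  7 to go: {1,3,4,5,6,7,8} 28  {2,3,4,5,6,7,8} 4
  if 0:t drops first: 32 orders
  if 1:p drops first: 4 orders
heap linearizations: 36

36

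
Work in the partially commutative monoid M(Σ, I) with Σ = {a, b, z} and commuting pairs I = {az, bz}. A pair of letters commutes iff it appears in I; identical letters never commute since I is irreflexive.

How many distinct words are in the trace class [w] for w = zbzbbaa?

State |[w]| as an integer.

21

drop 0:z onto floor
drop 1:b onto floor
drop 2:z onto {0:z}
drop 3:b onto {1:b}
drop 4:b onto {3:b}
drop 5:a onto {4:b}
drop 6:a onto {5:a}
ground layer = {0:z, 1:b}
drop-orders for the pieces not yet dropped (sum over which currently-grounded one goes next):
  1 to go: {2} 1  {6} 1
  2 to go: {0,2} 1  {2,6} 2  {5,6} 1
  3 to go: {0,2,6} 3  {2,5,6} 3  {4,5,6} 1
  4 to go: {0,2,5,6} 6  {2,4,5,6} 4  {3,4,5,6} 1
  5 to go: {0,2,4,5,6} 10  {1,3,4,5,6} 1  {2,3,4,5,6} 5
  if 0:z drops first: 6 orders
  if 1:b drops first: 15 orders
heap linearizations: 21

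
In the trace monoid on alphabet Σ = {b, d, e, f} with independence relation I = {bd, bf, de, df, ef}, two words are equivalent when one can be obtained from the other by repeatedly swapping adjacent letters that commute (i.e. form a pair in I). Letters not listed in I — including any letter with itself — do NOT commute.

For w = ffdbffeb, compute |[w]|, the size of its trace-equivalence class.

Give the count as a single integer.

drop 0:f onto floor
drop 1:f onto {0:f}
drop 2:d onto floor
drop 3:b onto floor
drop 4:f onto {1:f}
drop 5:f onto {4:f}
drop 6:e onto {3:b}
drop 7:b onto {6:e}
ground layer = {0:f, 2:d, 3:b}
drop-orders for the pieces not yet dropped (sum over which currently-grounded one goes next):
  1 to go: {2} 1  {5} 1  {7} 1
  2 to go: {2,5} 2  {2,7} 2  {4,5} 1  {5,7} 2  {6,7} 1
  3 to go: {1,4,5} 1  {2,4,5} 3  {2,5,7} 6  {2,6,7} 3  {3,6,7} 1  {4,5,7} 3  {5,6,7} 3
  4 to go: {0,1,4,5} 1  {1,2,4,5} 4  {1,4,5,7} 4  {2,3,6,7} 4  {2,4,5,7} 12  {2,5,6,7} 12  {3,5,6,7} 4  {4,5,6,7} 6
  5 to go: {0,1,2,4,5} 5  {0,1,4,5,7} 5  {1,2,4,5,7} 20  {1,4,5,6,7} 10  {2,3,5,6,7} 20  {2,4,5,6,7} 30  {3,4,5,6,7} 10
  6 to go: {0,1,2,4,5,7} 30  {0,1,4,5,6,7} 15  {1,2,4,5,6,7} 60  {1,3,4,5,6,7} 20  {2,3,4,5,6,7} 60
  if 0:f drops first: 140 orders
  if 2:d drops first: 35 orders
  if 3:b drops first: 105 orders
heap linearizations: 280

280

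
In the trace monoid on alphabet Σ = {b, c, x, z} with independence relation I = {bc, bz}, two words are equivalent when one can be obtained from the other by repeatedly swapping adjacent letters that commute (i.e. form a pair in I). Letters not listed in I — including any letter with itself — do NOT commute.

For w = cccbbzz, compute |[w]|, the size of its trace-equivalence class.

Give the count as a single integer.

#0=c has no predecessor
#1=c depends on [0:c]
#2=c depends on [1:c]
#3=b has no predecessor
#4=b depends on [3:b]
#5=z depends on [2:c]
#6=z depends on [5:z]
sources: [0:c, 3:b]
N(rest) = Σ N(rest − s) over sources s of rest; N(one piece) = 1:
  size 1 → [4]=1  [6]=1
  size 2 → [3,4]=1  [4,6]=2  [5,6]=1
  size 3 → [2,5,6]=1  [3,4,6]=3  [4,5,6]=3
  size 4 → [1,2,5,6]=1  [2,4,5,6]=4  [3,4,5,6]=6
  size 5 → [0,1,2,5,6]=1  [1,2,4,5,6]=5  [2,3,4,5,6]=10
  first=0(c) contributes 15
  first=3(b) contributes 6
|[w]| = 21

21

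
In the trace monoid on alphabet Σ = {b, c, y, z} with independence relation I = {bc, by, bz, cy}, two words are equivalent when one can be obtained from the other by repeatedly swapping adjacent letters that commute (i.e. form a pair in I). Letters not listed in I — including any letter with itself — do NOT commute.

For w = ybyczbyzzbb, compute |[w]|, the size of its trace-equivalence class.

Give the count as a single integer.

990

piece 0:y — minimal
piece 1:b — minimal
piece 2:y rests on {0:y}
piece 3:c — minimal
piece 4:z rests on {2:y, 3:c}
piece 5:b rests on {1:b}
piece 6:y rests on {4:z}
piece 7:z rests on {6:y}
piece 8:z rests on {7:z}
piece 9:b rests on {5:b}
piece 10:b rests on {9:b}
minimal pieces: {0:y, 1:b, 3:c}
ways to finish when only these pieces remain (= sum over removing one remaining piece with nothing left below it):
  1 left: {8}→1  {10}→1
  2 left: {7,8}→1  {8,10}→2  {9,10}→1
  3 left: {5,9,10}→1  {6,7,8}→1  {7,8,10}→3  {8,9,10}→3
  4 left: {1,5,9,10}→1  {4,6,7,8}→1  {5,8,9,10}→4  {6,7,8,10}→4  {7,8,9,10}→6
  5 left: {1,5,8,9,10}→5  {2,4,6,7,8}→1  {3,4,6,7,8}→1  {4,6,7,8,10}→5  {5,7,8,9,10}→10  {6,7,8,9,10}→10
  6 left: {0,2,4,6,7,8}→1  {1,5,7,8,9,10}→15  {2,3,4,6,7,8}→2  {2,4,6,7,8,10}→6  {3,4,6,7,8,10}→6  {4,6,7,8,9,10}→15  {5,6,7,8,9,10}→20
  7 left: {0,2,3,4,6,7,8}→3  {0,2,4,6,7,8,10}→7  {1,5,6,7,8,9,10}→35  {2,3,4,6,7,8,10}→14  {2,4,6,7,8,9,10}→21  {3,4,6,7,8,9,10}→21  {4,5,6,7,8,9,10}→35
  8 left: {0,2,3,4,6,7,8,10}→24  {0,2,4,6,7,8,9,10}→28  {1,4,5,6,7,8,9,10}→70  {2,3,4,6,7,8,9,10}→56  {2,4,5,6,7,8,9,10}→56  {3,4,5,6,7,8,9,10}→56
  9 left: {0,2,3,4,6,7,8,9,10}→108  {0,2,4,5,6,7,8,9,10}→84  {1,2,4,5,6,7,8,9,10}→126  {1,3,4,5,6,7,8,9,10}→126  {2,3,4,5,6,7,8,9,10}→168
  placing 0:y first → 420 extensions
  placing 1:b first → 360 extensions
  placing 3:c first → 210 extensions
total linear extensions = 990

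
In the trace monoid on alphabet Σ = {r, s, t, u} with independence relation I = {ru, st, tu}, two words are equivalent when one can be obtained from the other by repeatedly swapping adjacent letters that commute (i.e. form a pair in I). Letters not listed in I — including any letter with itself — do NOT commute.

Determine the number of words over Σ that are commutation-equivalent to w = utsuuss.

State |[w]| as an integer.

drop 0:u onto floor
drop 1:t onto floor
drop 2:s onto {0:u}
drop 3:u onto {2:s}
drop 4:u onto {3:u}
drop 5:s onto {4:u}
drop 6:s onto {5:s}
ground layer = {0:u, 1:t}
drop-orders for the pieces not yet dropped (sum over which currently-grounded one goes next):
  1 to go: {1} 1  {6} 1
  2 to go: {1,6} 2  {5,6} 1
  3 to go: {1,5,6} 3  {4,5,6} 1
  4 to go: {1,4,5,6} 4  {3,4,5,6} 1
  5 to go: {1,3,4,5,6} 5  {2,3,4,5,6} 1
  if 0:u drops first: 6 orders
  if 1:t drops first: 1 orders
heap linearizations: 7

7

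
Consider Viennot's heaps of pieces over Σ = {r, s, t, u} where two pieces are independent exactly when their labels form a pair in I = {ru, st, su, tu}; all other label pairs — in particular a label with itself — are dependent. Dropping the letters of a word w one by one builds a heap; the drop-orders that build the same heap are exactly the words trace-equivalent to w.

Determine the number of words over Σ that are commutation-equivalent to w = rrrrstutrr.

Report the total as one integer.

30

#0=r has no predecessor
#1=r depends on [0:r]
#2=r depends on [1:r]
#3=r depends on [2:r]
#4=s depends on [3:r]
#5=t depends on [3:r]
#6=u has no predecessor
#7=t depends on [5:t]
#8=r depends on [4:s, 7:t]
#9=r depends on [8:r]
sources: [0:r, 6:u]
N(rest) = Σ N(rest − s) over sources s of rest; N(one piece) = 1:
  size 1 → [6]=1  [9]=1
  size 2 → [6,9]=2  [8,9]=1
  size 3 → [4,8,9]=1  [6,8,9]=3  [7,8,9]=1
  size 4 → [4,6,8,9]=4  [4,7,8,9]=2  [5,7,8,9]=1  [6,7,8,9]=4
  size 5 → [4,5,7,8,9]=3  [4,6,7,8,9]=10  [5,6,7,8,9]=5
  size 6 → [3,4,5,7,8,9]=3  [4,5,6,7,8,9]=18
  size 7 → [2,3,4,5,7,8,9]=3  [3,4,5,6,7,8,9]=21
  size 8 → [1,2,3,4,5,7,8,9]=3  [2,3,4,5,6,7,8,9]=24
  first=0(r) contributes 27
  first=6(u) contributes 3
|[w]| = 30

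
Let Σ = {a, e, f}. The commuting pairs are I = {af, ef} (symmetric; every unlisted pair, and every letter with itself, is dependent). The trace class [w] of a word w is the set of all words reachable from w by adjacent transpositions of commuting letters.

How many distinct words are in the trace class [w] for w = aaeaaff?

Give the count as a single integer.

21

piece 0:a — minimal
piece 1:a rests on {0:a}
piece 2:e rests on {1:a}
piece 3:a rests on {2:e}
piece 4:a rests on {3:a}
piece 5:f — minimal
piece 6:f rests on {5:f}
minimal pieces: {0:a, 5:f}
ways to finish when only these pieces remain (= sum over removing one remaining piece with nothing left below it):
  1 left: {4}→1  {6}→1
  2 left: {3,4}→1  {4,6}→2  {5,6}→1
  3 left: {2,3,4}→1  {3,4,6}→3  {4,5,6}→3
  4 left: {1,2,3,4}→1  {2,3,4,6}→4  {3,4,5,6}→6
  5 left: {0,1,2,3,4}→1  {1,2,3,4,6}→5  {2,3,4,5,6}→10
  placing 0:a first → 15 extensions
  placing 5:f first → 6 extensions
total linear extensions = 21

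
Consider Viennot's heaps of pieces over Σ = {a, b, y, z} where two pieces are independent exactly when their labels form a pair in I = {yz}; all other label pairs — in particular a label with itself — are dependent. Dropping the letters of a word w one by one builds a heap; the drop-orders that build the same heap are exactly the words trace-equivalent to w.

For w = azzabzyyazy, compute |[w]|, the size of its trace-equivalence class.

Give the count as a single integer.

6

drop 0:a onto floor
drop 1:z onto {0:a}
drop 2:z onto {1:z}
drop 3:a onto {2:z}
drop 4:b onto {3:a}
drop 5:z onto {4:b}
drop 6:y onto {4:b}
drop 7:y onto {6:y}
drop 8:a onto {5:z, 7:y}
drop 9:z onto {8:a}
drop 10:y onto {8:a}
ground layer = {0:a}
drop-orders for the pieces not yet dropped (sum over which currently-grounded one goes next):
  1 to go: {9} 1  {10} 1
  2 to go: {9,10} 2
  3 to go: {8,9,10} 2
  4 to go: {5,8,9,10} 2  {7,8,9,10} 2
  5 to go: {5,7,8,9,10} 4  {6,7,8,9,10} 2
  6 to go: {5,6,7,8,9,10} 6
  7 to go: {4,5,6,7,8,9,10} 6
  8 to go: {3,4,5,6,7,8,9,10} 6
  9 to go: {2,3,4,5,6,7,8,9,10} 6
  if 0:a drops first: 6 orders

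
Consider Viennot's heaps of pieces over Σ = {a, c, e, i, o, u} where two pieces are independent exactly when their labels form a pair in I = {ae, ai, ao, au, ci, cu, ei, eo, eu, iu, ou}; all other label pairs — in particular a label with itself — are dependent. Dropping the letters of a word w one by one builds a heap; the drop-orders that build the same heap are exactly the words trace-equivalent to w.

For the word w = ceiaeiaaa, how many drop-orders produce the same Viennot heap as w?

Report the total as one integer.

540

piece 0:c — minimal
piece 1:e rests on {0:c}
piece 2:i — minimal
piece 3:a rests on {0:c}
piece 4:e rests on {1:e}
piece 5:i rests on {2:i}
piece 6:a rests on {3:a}
piece 7:a rests on {6:a}
piece 8:a rests on {7:a}
minimal pieces: {0:c, 2:i}
ways to finish when only these pieces remain (= sum over removing one remaining piece with nothing left below it):
  1 left: {4}→1  {5}→1  {8}→1
  2 left: {1,4}→1  {2,5}→1  {4,5}→2  {4,8}→2  {5,8}→2  {7,8}→1
  3 left: {1,4,5}→3  {1,4,8}→3  {2,4,5}→3  {2,5,8}→3  {4,5,8}→6  {4,7,8}→3  {5,7,8}→3  {6,7,8}→1
  4 left: {1,2,4,5}→6  {1,4,5,8}→12  {1,4,7,8}→6  {2,4,5,8}→12  {2,5,7,8}→6  {3,6,7,8}→1  {4,5,7,8}→12  {4,6,7,8}→4  {5,6,7,8}→4
  5 left: {1,2,4,5,8}→30  {1,4,5,7,8}→30  {1,4,6,7,8}→10  {2,4,5,7,8}→30  {2,5,6,7,8}→10  {3,4,6,7,8}→5  {3,5,6,7,8}→5  {4,5,6,7,8}→20
  6 left: {1,2,4,5,7,8}→90  {1,3,4,6,7,8}→15  {1,4,5,6,7,8}→60  {2,3,5,6,7,8}→15  {2,4,5,6,7,8}→60  {3,4,5,6,7,8}→30
  7 left: {0,1,3,4,6,7,8}→15  {1,2,4,5,6,7,8}→210  {1,3,4,5,6,7,8}→105  {2,3,4,5,6,7,8}→105
  placing 0:c first → 420 extensions
  placing 2:i first → 120 extensions
total linear extensions = 540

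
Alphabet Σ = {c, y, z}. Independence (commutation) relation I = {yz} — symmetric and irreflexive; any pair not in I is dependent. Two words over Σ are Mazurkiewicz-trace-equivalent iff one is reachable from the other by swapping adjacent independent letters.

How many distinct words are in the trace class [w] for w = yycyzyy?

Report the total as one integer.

#0=y has no predecessor
#1=y depends on [0:y]
#2=c depends on [1:y]
#3=y depends on [2:c]
#4=z depends on [2:c]
#5=y depends on [3:y]
#6=y depends on [5:y]
sources: [0:y]
N(rest) = Σ N(rest − s) over sources s of rest; N(one piece) = 1:
  size 1 → [4]=1  [6]=1
  size 2 → [4,6]=2  [5,6]=1
  size 3 → [3,5,6]=1  [4,5,6]=3
  size 4 → [3,4,5,6]=4
  size 5 → [2,3,4,5,6]=4
  first=0(y) contributes 4

4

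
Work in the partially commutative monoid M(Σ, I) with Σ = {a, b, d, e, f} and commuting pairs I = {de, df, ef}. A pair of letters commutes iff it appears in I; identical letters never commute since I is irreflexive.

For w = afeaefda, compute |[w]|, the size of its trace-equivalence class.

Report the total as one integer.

12

piece 0:a — minimal
piece 1:f rests on {0:a}
piece 2:e rests on {0:a}
piece 3:a rests on {1:f, 2:e}
piece 4:e rests on {3:a}
piece 5:f rests on {3:a}
piece 6:d rests on {3:a}
piece 7:a rests on {4:e, 5:f, 6:d}
minimal pieces: {0:a}
ways to finish when only these pieces remain (= sum over removing one remaining piece with nothing left below it):
  1 left: {7}→1
  2 left: {4,7}→1  {5,7}→1  {6,7}→1
  3 left: {4,5,7}→2  {4,6,7}→2  {5,6,7}→2
  4 left: {4,5,6,7}→6
  5 left: {3,4,5,6,7}→6
  6 left: {1,3,4,5,6,7}→6  {2,3,4,5,6,7}→6
  placing 0:a first → 12 extensions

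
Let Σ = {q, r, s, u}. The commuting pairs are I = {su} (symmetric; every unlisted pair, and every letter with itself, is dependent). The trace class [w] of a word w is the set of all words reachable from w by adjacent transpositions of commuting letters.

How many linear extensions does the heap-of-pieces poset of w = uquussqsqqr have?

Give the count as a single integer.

6

#0=u has no predecessor
#1=q depends on [0:u]
#2=u depends on [1:q]
#3=u depends on [2:u]
#4=s depends on [1:q]
#5=s depends on [4:s]
#6=q depends on [3:u, 5:s]
#7=s depends on [6:q]
#8=q depends on [7:s]
#9=q depends on [8:q]
#10=r depends on [9:q]
sources: [0:u]
N(rest) = Σ N(rest − s) over sources s of rest; N(one piece) = 1:
  size 1 → [10]=1
  size 2 → [9,10]=1
  size 3 → [8,9,10]=1
  size 4 → [7,8,9,10]=1
  size 5 → [6,7,8,9,10]=1
  size 6 → [3,6,7,8,9,10]=1  [5,6,7,8,9,10]=1
  size 7 → [2,3,6,7,8,9,10]=1  [3,5,6,7,8,9,10]=2  [4,5,6,7,8,9,10]=1
  size 8 → [2,3,5,6,7,8,9,10]=3  [3,4,5,6,7,8,9,10]=3
  size 9 → [2,3,4,5,6,7,8,9,10]=6
  first=0(u) contributes 6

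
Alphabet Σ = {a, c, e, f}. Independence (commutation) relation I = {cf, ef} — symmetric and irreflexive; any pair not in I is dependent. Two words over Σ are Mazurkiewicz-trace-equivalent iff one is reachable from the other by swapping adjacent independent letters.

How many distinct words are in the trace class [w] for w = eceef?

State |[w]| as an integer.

0(e) covers ∅
1(c) covers 0:e
2(e) covers 1:c
3(e) covers 2:e
4(f) covers ∅
floor of heap: 0:e, 4:f
completions by unplaced set U, small U first (add the entries for U minus each lowest piece of U):
  |U|=1: {3}:1  {4}:1
  |U|=2: {2,3}:1  {3,4}:2
  |U|=3: {1,2,3}:1  {2,3,4}:3
  start at 0(e): 4
  start at 4(f): 1
sum over floor = 5

5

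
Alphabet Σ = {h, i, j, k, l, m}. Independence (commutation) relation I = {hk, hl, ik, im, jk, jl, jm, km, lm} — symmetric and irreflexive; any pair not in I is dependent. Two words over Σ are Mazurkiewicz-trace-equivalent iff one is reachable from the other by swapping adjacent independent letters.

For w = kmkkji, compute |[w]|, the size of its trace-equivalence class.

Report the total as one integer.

60

piece 0:k — minimal
piece 1:m — minimal
piece 2:k rests on {0:k}
piece 3:k rests on {2:k}
piece 4:j — minimal
piece 5:i rests on {4:j}
minimal pieces: {0:k, 1:m, 4:j}
ways to finish when only these pieces remain (= sum over removing one remaining piece with nothing left below it):
  1 left: {1}→1  {3}→1  {5}→1
  2 left: {1,3}→2  {1,5}→2  {2,3}→1  {3,5}→2  {4,5}→1
  3 left: {0,2,3}→1  {1,2,3}→3  {1,3,5}→6  {1,4,5}→3  {2,3,5}→3  {3,4,5}→3
  4 left: {0,1,2,3}→4  {0,2,3,5}→4  {1,2,3,5}→12  {1,3,4,5}→12  {2,3,4,5}→6
  placing 0:k first → 30 extensions
  placing 1:m first → 10 extensions
  placing 4:j first → 20 extensions
total linear extensions = 60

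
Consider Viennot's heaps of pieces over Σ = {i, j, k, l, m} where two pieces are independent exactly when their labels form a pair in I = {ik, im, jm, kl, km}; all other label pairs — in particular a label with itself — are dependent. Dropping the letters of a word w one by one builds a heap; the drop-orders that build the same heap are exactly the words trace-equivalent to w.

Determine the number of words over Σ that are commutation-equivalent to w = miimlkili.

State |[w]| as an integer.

piece 0:m — minimal
piece 1:i — minimal
piece 2:i rests on {1:i}
piece 3:m rests on {0:m}
piece 4:l rests on {2:i, 3:m}
piece 5:k — minimal
piece 6:i rests on {4:l}
piece 7:l rests on {6:i}
piece 8:i rests on {7:l}
minimal pieces: {0:m, 1:i, 5:k}
ways to finish when only these pieces remain (= sum over removing one remaining piece with nothing left below it):
  1 left: {5}→1  {8}→1
  2 left: {5,8}→2  {7,8}→1
  3 left: {5,7,8}→3  {6,7,8}→1
  4 left: {4,6,7,8}→1  {5,6,7,8}→4
  5 left: {2,4,6,7,8}→1  {3,4,6,7,8}→1  {4,5,6,7,8}→5
  6 left: {0,3,4,6,7,8}→1  {1,2,4,6,7,8}→1  {2,3,4,6,7,8}→2  {2,4,5,6,7,8}→6  {3,4,5,6,7,8}→6
  7 left: {0,2,3,4,6,7,8}→3  {0,3,4,5,6,7,8}→7  {1,2,3,4,6,7,8}→3  {1,2,4,5,6,7,8}→7  {2,3,4,5,6,7,8}→14
  placing 0:m first → 24 extensions
  placing 1:i first → 24 extensions
  placing 5:k first → 6 extensions
total linear extensions = 54

54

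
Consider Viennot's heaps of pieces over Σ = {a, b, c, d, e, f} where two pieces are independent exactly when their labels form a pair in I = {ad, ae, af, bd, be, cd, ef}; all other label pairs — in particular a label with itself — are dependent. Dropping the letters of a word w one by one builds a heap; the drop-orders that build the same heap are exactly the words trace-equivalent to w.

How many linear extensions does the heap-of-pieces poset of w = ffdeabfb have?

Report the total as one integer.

26

0(f) covers ∅
1(f) covers 0:f
2(d) covers 1:f
3(e) covers 2:d
4(a) covers ∅
5(b) covers 1:f, 4:a
6(f) covers 2:d, 5:b
7(b) covers 6:f
floor of heap: 0:f, 4:a
completions by unplaced set U, small U first (add the entries for U minus each lowest piece of U):
  |U|=1: {3}:1  {7}:1
  |U|=2: {3,7}:2  {6,7}:1
  |U|=3: {3,6,7}:3  {5,6,7}:1
  |U|=4: {2,3,6,7}:3  {3,5,6,7}:4  {4,5,6,7}:1
  |U|=5: {2,3,5,6,7}:7  {3,4,5,6,7}:5
  |U|=6: {1,2,3,5,6,7}:7  {2,3,4,5,6,7}:12
  start at 0(f): 19
  start at 4(a): 7
sum over floor = 26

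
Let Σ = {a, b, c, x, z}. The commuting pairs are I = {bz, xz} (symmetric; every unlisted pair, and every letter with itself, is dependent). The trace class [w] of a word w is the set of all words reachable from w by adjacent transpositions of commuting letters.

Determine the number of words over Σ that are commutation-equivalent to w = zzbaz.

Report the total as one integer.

#0=z has no predecessor
#1=z depends on [0:z]
#2=b has no predecessor
#3=a depends on [1:z, 2:b]
#4=z depends on [3:a]
sources: [0:z, 2:b]
N(rest) = Σ N(rest − s) over sources s of rest; N(one piece) = 1:
  size 1 → [4]=1
  size 2 → [3,4]=1
  size 3 → [1,3,4]=1  [2,3,4]=1
  first=0(z) contributes 2
  first=2(b) contributes 1
|[w]| = 3

3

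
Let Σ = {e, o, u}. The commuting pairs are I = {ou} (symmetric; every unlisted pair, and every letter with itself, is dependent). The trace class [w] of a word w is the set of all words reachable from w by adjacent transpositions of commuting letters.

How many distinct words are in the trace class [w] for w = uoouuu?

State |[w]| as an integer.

piece 0:u — minimal
piece 1:o — minimal
piece 2:o rests on {1:o}
piece 3:u rests on {0:u}
piece 4:u rests on {3:u}
piece 5:u rests on {4:u}
minimal pieces: {0:u, 1:o}
ways to finish when only these pieces remain (= sum over removing one remaining piece with nothing left below it):
  1 left: {2}→1  {5}→1
  2 left: {1,2}→1  {2,5}→2  {4,5}→1
  3 left: {1,2,5}→3  {2,4,5}→3  {3,4,5}→1
  4 left: {0,3,4,5}→1  {1,2,4,5}→6  {2,3,4,5}→4
  placing 0:u first → 10 extensions
  placing 1:o first → 5 extensions
total linear extensions = 15

15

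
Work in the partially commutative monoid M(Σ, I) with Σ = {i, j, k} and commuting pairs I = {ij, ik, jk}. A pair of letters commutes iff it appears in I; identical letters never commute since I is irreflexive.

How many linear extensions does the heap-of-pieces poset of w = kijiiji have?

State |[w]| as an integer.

105

0(k) covers ∅
1(i) covers ∅
2(j) covers ∅
3(i) covers 1:i
4(i) covers 3:i
5(j) covers 2:j
6(i) covers 4:i
floor of heap: 0:k, 1:i, 2:j
completions by unplaced set U, small U first (add the entries for U minus each lowest piece of U):
  |U|=1: {0}:1  {5}:1  {6}:1
  |U|=2: {0,5}:2  {0,6}:2  {2,5}:1  {4,6}:1  {5,6}:2
  |U|=3: {0,2,5}:3  {0,4,6}:3  {0,5,6}:6  {2,5,6}:3  {3,4,6}:1  {4,5,6}:3
  |U|=4: {0,2,5,6}:12  {0,3,4,6}:4  {0,4,5,6}:12  {1,3,4,6}:1  {2,4,5,6}:6  {3,4,5,6}:4
  |U|=5: {0,1,3,4,6}:5  {0,2,4,5,6}:30  {0,3,4,5,6}:20  {1,3,4,5,6}:5  {2,3,4,5,6}:10
  start at 0(k): 15
  start at 1(i): 60
  start at 2(j): 30
sum over floor = 105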